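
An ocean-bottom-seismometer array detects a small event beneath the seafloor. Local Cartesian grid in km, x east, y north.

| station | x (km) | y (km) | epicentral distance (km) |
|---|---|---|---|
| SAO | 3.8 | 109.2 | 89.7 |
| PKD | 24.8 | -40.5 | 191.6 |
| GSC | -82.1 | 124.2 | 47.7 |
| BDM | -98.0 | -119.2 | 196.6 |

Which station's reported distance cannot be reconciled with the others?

Solve using three stations at a time. Using SAO, GSC, BDM (subtract circle equations pairwise → linear system) gives (x, y) ≈ (-79.8, 76.6).
Distances from that point to each station vs reported:
  SAO: calculated 89.7 vs reported 89.7 → residual 0.0 km
  PKD: calculated 156.9 vs reported 191.6 → residual 34.7 km
  GSC: calculated 47.7 vs reported 47.7 → residual 0.0 km
  BDM: calculated 196.6 vs reported 196.6 → residual 0.0 km
SAO, GSC, BDM are mutually consistent (residuals ≈ 0); PKD is off by 34.7 km.

PKD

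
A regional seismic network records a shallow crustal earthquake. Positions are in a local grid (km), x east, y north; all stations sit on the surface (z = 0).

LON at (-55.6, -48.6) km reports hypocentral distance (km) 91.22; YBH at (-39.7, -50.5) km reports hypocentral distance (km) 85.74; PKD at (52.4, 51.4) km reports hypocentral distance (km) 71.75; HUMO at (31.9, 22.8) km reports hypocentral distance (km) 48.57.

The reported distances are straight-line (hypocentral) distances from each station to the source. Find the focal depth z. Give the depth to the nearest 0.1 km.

Each station gives a sphere (x−x_i)² + (y−y_i)² + z² = d_i² (stations at z=0).
Subtracting the LON sphere from YBH and PKD: z² cancels, leaving linear equations in x and y:
31.8 x − 3.8 y = -357.24
216.0 x + 200.0 y = 3107.43
Solving: x ≈ -8.305, y ≈ 24.507 km (keep extra digits for the depth step; rounded: -8.3, 24.5).
Then from the LON sphere: z² = 91.22² − (x + 55.6)² − (y + 48.6)² with x = -8.305, y = 24.507, so z ≈ 27.196 ≈ 27.2 km.

27.2 km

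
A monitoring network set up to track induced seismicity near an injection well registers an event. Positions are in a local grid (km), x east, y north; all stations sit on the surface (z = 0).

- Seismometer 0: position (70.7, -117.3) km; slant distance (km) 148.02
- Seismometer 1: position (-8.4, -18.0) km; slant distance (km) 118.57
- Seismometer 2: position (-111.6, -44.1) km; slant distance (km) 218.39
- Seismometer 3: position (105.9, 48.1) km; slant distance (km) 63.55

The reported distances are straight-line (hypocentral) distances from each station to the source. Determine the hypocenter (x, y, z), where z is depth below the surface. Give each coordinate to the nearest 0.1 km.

Each station gives a sphere (x−x_i)² + (y−y_i)² + z² = d_i² (stations at z=0).
Subtracting the Seismometer 0 sphere from Seismometer 1 and Seismometer 2: z² cancels, leaving linear equations in x and y:
-158.2 x + 198.6 y = -10512.14
-364.6 x + 146.4 y = -30142.68
Solving: x ≈ 90.303, y ≈ 19.002 km (keep extra digits for the depth step; rounded: 90.3, 19.0).
Then from the Seismometer 0 sphere: z² = 148.02² − (x − 70.7)² − (y + 117.3)² with x = 90.303, y = 19.002, so z ≈ 54.290 ≈ 54.3 km.

(90.3, 19.0, 54.3)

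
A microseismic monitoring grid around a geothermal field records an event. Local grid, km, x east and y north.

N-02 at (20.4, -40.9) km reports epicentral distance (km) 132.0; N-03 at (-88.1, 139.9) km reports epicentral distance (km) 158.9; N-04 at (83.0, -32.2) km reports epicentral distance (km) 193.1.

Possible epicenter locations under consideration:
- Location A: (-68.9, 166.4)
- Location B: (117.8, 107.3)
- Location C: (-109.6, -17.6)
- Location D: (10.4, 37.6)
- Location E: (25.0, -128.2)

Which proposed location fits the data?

Location C

For each candidate, compare |candidate − station| to the reported distance:
Location A: residuals N-02 93.7, N-03 126.2, N-04 56.9 → max 126.2 km
Location B: residuals N-02 45.3, N-03 49.6, N-04 49.3 → max 49.6 km
Location C: residuals N-02 0.1, N-03 0.1, N-04 0.1 → max 0.1 km
Location D: residuals N-02 52.9, N-03 16.9, N-04 92.4 → max 92.4 km
Location E: residuals N-02 44.6, N-03 132.1, N-04 80.9 → max 132.1 km
Only Location C has all residuals ≈ 0.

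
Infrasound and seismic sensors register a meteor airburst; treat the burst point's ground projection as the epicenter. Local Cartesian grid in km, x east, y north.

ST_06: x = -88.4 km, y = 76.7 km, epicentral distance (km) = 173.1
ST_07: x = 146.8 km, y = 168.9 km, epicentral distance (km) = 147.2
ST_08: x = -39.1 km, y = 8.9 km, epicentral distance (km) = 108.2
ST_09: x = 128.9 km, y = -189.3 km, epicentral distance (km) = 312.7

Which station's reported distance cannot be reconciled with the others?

ST_06

Solve using three stations at a time. Using ST_07, ST_08, ST_09 (subtract circle equations pairwise → linear system) gives (x, y) ≈ (15.7, 102.2).
Distances from that point to each station vs reported:
  ST_06: calculated 107.1 vs reported 173.1 → residual 66.0 km
  ST_07: calculated 147.2 vs reported 147.2 → residual 0.0 km
  ST_08: calculated 108.1 vs reported 108.2 → residual 0.1 km
  ST_09: calculated 312.7 vs reported 312.7 → residual 0.0 km
ST_07, ST_08, ST_09 are mutually consistent (residuals ≈ 0); ST_06 is off by 66.0 km.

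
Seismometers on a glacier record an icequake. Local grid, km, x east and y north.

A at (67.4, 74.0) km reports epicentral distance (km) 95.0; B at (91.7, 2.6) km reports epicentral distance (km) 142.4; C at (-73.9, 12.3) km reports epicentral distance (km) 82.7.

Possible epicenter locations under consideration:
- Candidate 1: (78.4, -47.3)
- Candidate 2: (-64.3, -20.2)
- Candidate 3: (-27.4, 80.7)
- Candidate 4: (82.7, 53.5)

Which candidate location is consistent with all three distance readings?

Candidate 3

For each candidate, compare |candidate − station| to the reported distance:
Candidate 1: residuals A 26.8, B 90.8, C 80.8 → max 90.8 km
Candidate 2: residuals A 66.9, B 15.3, C 48.8 → max 66.9 km
Candidate 3: residuals A 0.0, B 0.0, C 0.0 → max 0.0 km
Candidate 4: residuals A 69.4, B 90.7, C 79.2 → max 90.7 km
Only Candidate 3 has all residuals ≈ 0.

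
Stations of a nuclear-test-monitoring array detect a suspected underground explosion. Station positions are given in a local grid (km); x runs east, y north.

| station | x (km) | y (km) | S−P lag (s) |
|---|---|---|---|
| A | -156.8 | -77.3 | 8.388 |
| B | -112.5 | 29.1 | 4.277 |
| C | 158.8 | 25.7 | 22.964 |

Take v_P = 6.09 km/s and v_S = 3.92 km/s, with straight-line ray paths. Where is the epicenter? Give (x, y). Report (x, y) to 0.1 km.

-90.9 km east, -12.7 km north

Distance from S−P lag: d = Δt · v_P v_S / (v_P − v_S) = Δt · (6.09·3.92)/(6.09−3.92) ≈ 11.0013·Δt.
So d_A = 92.28, d_B = 47.05, d_C = 252.63 km.
Circle about each station: (x + 156.8)² + (y + 77.3)² = 92.28²; (x + 112.5)² + (y − 29.1)² = 47.05²; (x − 158.8)² + (y − 25.7)² = 252.63².
Subtracting the A equation from the B and C equations removes the quadratic terms:
88.6 x + 212.8 y = -10756.57
631.2 x + 206.0 y = -59989.92
Solving the 2×2 system: x ≈ -90.9, y ≈ -12.7 km.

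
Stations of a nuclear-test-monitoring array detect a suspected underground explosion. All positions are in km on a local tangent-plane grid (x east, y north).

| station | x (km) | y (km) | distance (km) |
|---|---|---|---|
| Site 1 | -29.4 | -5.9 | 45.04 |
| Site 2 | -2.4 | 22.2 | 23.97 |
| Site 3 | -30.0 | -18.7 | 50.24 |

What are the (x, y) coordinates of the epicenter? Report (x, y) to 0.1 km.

Circle about each station: (x + 29.4)² + (y + 5.9)² = 45.04²; (x + 2.4)² + (y − 22.2)² = 23.97²; (x + 30.0)² + (y + 18.7)² = 50.24².
Subtracting the Site 1 equation from the Site 2 and Site 3 equations removes the quadratic terms:
54.0 x + 56.2 y = 1053.47
-1.2 x − 25.6 y = -144.94
Solving the 2×2 system: x ≈ 14.3, y ≈ 5.0 km.

(14.3, 5.0)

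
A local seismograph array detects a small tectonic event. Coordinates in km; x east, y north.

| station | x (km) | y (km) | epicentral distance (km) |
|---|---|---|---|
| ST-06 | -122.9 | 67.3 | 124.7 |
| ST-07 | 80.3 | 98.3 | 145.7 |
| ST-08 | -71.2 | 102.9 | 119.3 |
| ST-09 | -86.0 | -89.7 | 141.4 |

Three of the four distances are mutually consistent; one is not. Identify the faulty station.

ST-09

Solve using three stations at a time. Using ST-06, ST-07, ST-08 (subtract circle equations pairwise → linear system) gives (x, y) ≈ (-21.8, -5.7).
Distances from that point to each station vs reported:
  ST-06: calculated 124.7 vs reported 124.7 → residual 0.0 km
  ST-07: calculated 145.7 vs reported 145.7 → residual 0.0 km
  ST-08: calculated 119.3 vs reported 119.3 → residual 0.0 km
  ST-09: calculated 105.7 vs reported 141.4 → residual 35.7 km
ST-06, ST-07, ST-08 are mutually consistent (residuals ≈ 0); ST-09 is off by 35.7 km.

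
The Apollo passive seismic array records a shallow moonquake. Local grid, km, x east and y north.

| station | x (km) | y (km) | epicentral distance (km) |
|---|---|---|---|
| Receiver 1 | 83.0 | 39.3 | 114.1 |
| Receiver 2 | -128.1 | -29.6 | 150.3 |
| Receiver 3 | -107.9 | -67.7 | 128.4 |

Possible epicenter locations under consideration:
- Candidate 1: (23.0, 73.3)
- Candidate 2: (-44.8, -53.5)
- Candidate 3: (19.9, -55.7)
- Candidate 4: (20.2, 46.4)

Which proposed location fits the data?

For each candidate, compare |candidate − station| to the reported distance:
Candidate 1: residuals Receiver 1 45.1, Receiver 2 32.5, Receiver 3 64.0 → max 64.0 km
Candidate 2: residuals Receiver 1 43.8, Receiver 2 63.6, Receiver 3 63.7 → max 63.7 km
Candidate 3: residuals Receiver 1 0.1, Receiver 2 0.0, Receiver 3 0.0 → max 0.1 km
Candidate 4: residuals Receiver 1 50.9, Receiver 2 16.3, Receiver 3 43.1 → max 50.9 km
Only Candidate 3 has all residuals ≈ 0.

Candidate 3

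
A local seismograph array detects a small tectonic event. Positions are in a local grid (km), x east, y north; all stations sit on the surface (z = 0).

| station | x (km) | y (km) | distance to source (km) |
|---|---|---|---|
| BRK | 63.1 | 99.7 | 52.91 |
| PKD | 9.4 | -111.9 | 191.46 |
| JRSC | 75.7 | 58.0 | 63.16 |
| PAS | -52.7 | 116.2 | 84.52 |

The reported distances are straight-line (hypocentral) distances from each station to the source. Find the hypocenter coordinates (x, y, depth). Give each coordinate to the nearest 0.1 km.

Each station gives a sphere (x−x_i)² + (y−y_i)² + z² = d_i² (stations at z=0).
Subtracting the BRK sphere from PKD and JRSC: z² cancels, leaving linear equations in x and y:
-107.4 x − 423.2 y = -35169.19
25.2 x − 83.4 y = -6016.93
Solving: x ≈ 19.710, y ≈ 78.101 km (keep extra digits for the depth step; rounded: 19.7, 78.1).
Then from the BRK sphere: z² = 52.91² − (x − 63.1)² − (y − 99.7)² with x = 19.710, y = 78.101, so z ≈ 21.219 ≈ 21.2 km.

x ≈ 19.7 km, y ≈ 78.1 km, depth ≈ 21.2 km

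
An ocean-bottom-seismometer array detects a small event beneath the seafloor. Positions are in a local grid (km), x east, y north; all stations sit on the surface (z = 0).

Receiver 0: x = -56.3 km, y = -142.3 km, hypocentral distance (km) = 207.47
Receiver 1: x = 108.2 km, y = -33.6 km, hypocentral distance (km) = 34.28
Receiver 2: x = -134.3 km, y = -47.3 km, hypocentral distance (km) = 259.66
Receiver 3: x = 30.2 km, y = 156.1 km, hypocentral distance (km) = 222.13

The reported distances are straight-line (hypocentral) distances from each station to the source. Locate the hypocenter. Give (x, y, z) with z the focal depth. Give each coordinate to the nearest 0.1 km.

x ≈ 123.7 km, y ≈ -43.3 km, depth ≈ 29.0 km

Each station gives a sphere (x−x_i)² + (y−y_i)² + z² = d_i² (stations at z=0).
Subtracting the Receiver 0 sphere from Receiver 1 and Receiver 2: z² cancels, leaving linear equations in x and y:
329.0 x + 217.4 y = 31285.90
-156.0 x + 190.0 y = -27524.71
Solving: x ≈ 123.705, y ≈ -43.298 km (keep extra digits for the depth step; rounded: 123.7, -43.3).
Then from the Receiver 0 sphere: z² = 207.47² − (x + 56.3)² − (y + 142.3)² with x = 123.705, y = -43.298, so z ≈ 28.993 ≈ 29.0 km.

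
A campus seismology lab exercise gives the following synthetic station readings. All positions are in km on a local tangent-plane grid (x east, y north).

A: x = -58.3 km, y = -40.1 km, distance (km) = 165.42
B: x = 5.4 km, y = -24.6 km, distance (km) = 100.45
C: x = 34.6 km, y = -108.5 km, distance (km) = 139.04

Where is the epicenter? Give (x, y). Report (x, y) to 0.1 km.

97.5 km east, 15.5 km north

Circle about each station: (x + 58.3)² + (y + 40.1)² = 165.42²; (x − 5.4)² + (y + 24.6)² = 100.45²; (x − 34.6)² + (y + 108.5)² = 139.04².
Subtracting pairs of circle equations eliminates x²+y² and gives linear equations (the radical axes):
127.4 x + 31.0 y = 12900.99
185.8 x − 136.8 y = 15994.16
Solving the 2×2 system: x ≈ 97.5, y ≈ 15.5 km.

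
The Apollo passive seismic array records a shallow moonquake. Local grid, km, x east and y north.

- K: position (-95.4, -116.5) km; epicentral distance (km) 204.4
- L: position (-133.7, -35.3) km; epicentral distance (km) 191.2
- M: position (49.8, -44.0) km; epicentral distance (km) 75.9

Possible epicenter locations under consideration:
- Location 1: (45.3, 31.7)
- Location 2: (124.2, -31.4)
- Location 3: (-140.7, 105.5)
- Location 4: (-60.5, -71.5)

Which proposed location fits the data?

For each candidate, compare |candidate − station| to the reported distance:
Location 1: residuals K 0.0, L 0.1, M 0.1 → max 0.1 km
Location 2: residuals K 31.1, L 66.7, M 0.4 → max 66.7 km
Location 3: residuals K 22.2, L 50.2, M 166.3 → max 166.3 km
Location 4: residuals K 147.5, L 109.5, M 37.8 → max 147.5 km
Only Location 1 has all residuals ≈ 0.

Location 1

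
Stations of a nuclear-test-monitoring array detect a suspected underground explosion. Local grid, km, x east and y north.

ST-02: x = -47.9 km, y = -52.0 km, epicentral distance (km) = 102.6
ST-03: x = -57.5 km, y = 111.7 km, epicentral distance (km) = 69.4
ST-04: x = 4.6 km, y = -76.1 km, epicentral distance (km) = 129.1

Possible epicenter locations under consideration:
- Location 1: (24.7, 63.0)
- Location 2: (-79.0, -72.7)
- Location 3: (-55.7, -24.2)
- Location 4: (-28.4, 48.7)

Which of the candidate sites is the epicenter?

Location 4

For each candidate, compare |candidate − station| to the reported distance:
Location 1: residuals ST-02 33.4, ST-03 26.1, ST-04 11.4 → max 33.4 km
Location 2: residuals ST-02 65.2, ST-03 116.2, ST-04 45.4 → max 116.2 km
Location 3: residuals ST-02 73.7, ST-03 66.5, ST-04 49.5 → max 73.7 km
Location 4: residuals ST-02 0.0, ST-03 0.0, ST-04 0.0 → max 0.0 km
Only Location 4 has all residuals ≈ 0.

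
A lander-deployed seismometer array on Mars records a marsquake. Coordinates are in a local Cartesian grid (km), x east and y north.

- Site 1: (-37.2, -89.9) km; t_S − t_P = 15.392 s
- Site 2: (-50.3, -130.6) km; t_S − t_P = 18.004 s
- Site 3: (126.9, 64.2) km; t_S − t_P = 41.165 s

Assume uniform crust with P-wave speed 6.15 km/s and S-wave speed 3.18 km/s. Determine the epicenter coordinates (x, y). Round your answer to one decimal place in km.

Distance from S−P lag: d = Δt · v_P v_S / (v_P − v_S) = Δt · (6.15·3.18)/(6.15−3.18) ≈ 6.5848·Δt.
So d_Site 1 = 101.35, d_Site 2 = 118.55, d_Site 3 = 271.07 km.
Circle about each station: (x + 37.2)² + (y + 89.9)² = 101.35²; (x + 50.3)² + (y + 130.6)² = 118.55²; (x − 126.9)² + (y − 64.2)² = 271.07².
Subtracting the Site 1 equation from the Site 2 and Site 3 equations removes the quadratic terms:
-26.2 x − 81.4 y = 6338.32
328.2 x + 308.2 y = -52447.72
Solving the 2×2 system: x ≈ -124.2, y ≈ -37.9 km.

x ≈ -124.2 km, y ≈ -37.9 km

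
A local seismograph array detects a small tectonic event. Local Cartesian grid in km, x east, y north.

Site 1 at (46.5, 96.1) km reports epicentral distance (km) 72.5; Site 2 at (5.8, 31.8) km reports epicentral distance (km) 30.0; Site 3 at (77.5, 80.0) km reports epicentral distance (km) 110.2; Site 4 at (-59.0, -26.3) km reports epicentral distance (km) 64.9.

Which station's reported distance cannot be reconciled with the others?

Solve using three stations at a time. Using Site 2, Site 3, Site 4 (subtract circle equations pairwise → linear system) gives (x, y) ≈ (-1.0, 2.7).
Distances from that point to each station vs reported:
  Site 1: calculated 104.8 vs reported 72.5 → residual 32.3 km
  Site 2: calculated 29.9 vs reported 30.0 → residual 0.1 km
  Site 3: calculated 110.2 vs reported 110.2 → residual 0.0 km
  Site 4: calculated 64.9 vs reported 64.9 → residual 0.0 km
Site 2, Site 3, Site 4 are mutually consistent (residuals ≈ 0); Site 1 is off by 32.3 km.

Site 1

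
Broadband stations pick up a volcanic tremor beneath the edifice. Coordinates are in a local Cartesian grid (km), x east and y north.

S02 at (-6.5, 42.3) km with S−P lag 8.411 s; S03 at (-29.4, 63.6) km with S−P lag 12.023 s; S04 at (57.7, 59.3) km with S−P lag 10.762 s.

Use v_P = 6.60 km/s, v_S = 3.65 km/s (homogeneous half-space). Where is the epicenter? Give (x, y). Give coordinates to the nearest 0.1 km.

Distance from S−P lag: d = Δt · v_P v_S / (v_P − v_S) = Δt · (6.60·3.65)/(6.60−3.65) ≈ 8.1661·Δt.
So d_S02 = 68.69, d_S03 = 98.18, d_S04 = 87.88 km.
Circle about each station: (x + 6.5)² + (y − 42.3)² = 68.69²; (x + 29.4)² + (y − 63.6)² = 98.18²; (x − 57.7)² + (y − 59.3)² = 87.88².
Subtracting the S02 equation from the S03 and S04 equations removes the quadratic terms:
-45.8 x + 42.6 y = -1843.22
128.4 x + 34.0 y = 2009.66
Solving the 2×2 system: x ≈ 21.1, y ≈ -20.6 km.

x ≈ 21.1 km, y ≈ -20.6 km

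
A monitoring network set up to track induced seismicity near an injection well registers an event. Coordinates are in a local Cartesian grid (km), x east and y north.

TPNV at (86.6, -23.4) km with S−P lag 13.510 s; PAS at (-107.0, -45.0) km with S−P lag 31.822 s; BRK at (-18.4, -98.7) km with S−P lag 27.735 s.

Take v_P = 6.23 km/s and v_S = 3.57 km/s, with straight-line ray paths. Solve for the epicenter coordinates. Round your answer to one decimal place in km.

(126.7, 82.2)

Distance from S−P lag: d = Δt · v_P v_S / (v_P − v_S) = Δt · (6.23·3.57)/(6.23−3.57) ≈ 8.3613·Δt.
So d_TPNV = 112.96, d_PAS = 266.07, d_BRK = 231.90 km.
Circle about each station: (x − 86.6)² + (y + 23.4)² = 112.96²; (x + 107.0)² + (y + 45.0)² = 266.07²; (x + 18.4)² + (y + 98.7)² = 231.90².
Subtracting the TPNV equation from the PAS and BRK equations removes the quadratic terms:
-387.2 x − 43.2 y = -52606.40
-210.0 x − 150.6 y = -38984.52
Solving the 2×2 system: x ≈ 126.7, y ≈ 82.2 km.
Check against TPNV (with the unrounded x, y): √((x − 86.6)²+(y + 23.4)²) = 112.95 ≈ 112.96 km. ✓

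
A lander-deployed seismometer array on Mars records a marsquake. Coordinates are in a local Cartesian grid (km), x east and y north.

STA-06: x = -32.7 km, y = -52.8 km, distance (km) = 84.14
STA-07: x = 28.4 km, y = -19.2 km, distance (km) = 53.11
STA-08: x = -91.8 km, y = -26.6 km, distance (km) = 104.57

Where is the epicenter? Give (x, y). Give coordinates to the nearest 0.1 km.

x ≈ -0.9 km, y ≈ 25.1 km

Circle about each station: (x + 32.7)² + (y + 52.8)² = 84.14²; (x − 28.4)² + (y + 19.2)² = 53.11²; (x + 91.8)² + (y + 26.6)² = 104.57².
Subtracting pairs of circle equations eliminates x²+y² and gives linear equations (the radical axes):
122.2 x + 67.2 y = 1576.94
-118.2 x + 52.4 y = 1422.32
Solving the 2×2 system: x ≈ -0.9, y ≈ 25.1 km.
Check against STA-06 (with the unrounded x, y): √((x + 32.7)²+(y + 52.8)²) = 84.15 ≈ 84.14 km. ✓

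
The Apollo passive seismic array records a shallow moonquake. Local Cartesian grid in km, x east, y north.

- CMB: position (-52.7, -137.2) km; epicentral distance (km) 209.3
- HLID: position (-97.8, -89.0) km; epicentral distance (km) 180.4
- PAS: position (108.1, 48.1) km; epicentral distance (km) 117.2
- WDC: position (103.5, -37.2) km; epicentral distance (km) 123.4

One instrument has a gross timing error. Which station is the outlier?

WDC

Solve using three stations at a time. Using CMB, HLID, PAS (subtract circle equations pairwise → linear system) gives (x, y) ≈ (-7.5, 67.1).
Distances from that point to each station vs reported:
  CMB: calculated 209.3 vs reported 209.3 → residual 0.0 km
  HLID: calculated 180.4 vs reported 180.4 → residual 0.0 km
  PAS: calculated 117.1 vs reported 117.2 → residual 0.1 km
  WDC: calculated 152.3 vs reported 123.4 → residual 28.9 km
CMB, HLID, PAS are mutually consistent (residuals ≈ 0); WDC is off by 28.9 km.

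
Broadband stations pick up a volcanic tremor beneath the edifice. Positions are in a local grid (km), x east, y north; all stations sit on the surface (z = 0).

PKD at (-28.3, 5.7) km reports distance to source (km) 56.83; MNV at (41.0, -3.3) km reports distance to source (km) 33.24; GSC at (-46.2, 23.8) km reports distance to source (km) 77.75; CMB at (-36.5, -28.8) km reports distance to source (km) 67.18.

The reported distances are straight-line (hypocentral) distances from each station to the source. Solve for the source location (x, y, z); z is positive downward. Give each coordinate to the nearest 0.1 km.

Each station gives a sphere (x−x_i)² + (y−y_i)² + z² = d_i² (stations at z=0).
Subtracting the PKD sphere from MNV and GSC: z² cancels, leaving linear equations in x and y:
138.6 x − 18.0 y = 2983.26
-35.8 x + 36.2 y = -947.91
Solving: x ≈ 20.794, y ≈ -5.621 km (keep extra digits for the depth step; rounded: 20.8, -5.6).
Then from the PKD sphere: z² = 56.83² − (x + 28.3)² − (y − 5.7)² with x = 20.794, y = -5.621, so z ≈ 26.292 ≈ 26.3 km.

x ≈ 20.8 km, y ≈ -5.6 km, depth ≈ 26.3 km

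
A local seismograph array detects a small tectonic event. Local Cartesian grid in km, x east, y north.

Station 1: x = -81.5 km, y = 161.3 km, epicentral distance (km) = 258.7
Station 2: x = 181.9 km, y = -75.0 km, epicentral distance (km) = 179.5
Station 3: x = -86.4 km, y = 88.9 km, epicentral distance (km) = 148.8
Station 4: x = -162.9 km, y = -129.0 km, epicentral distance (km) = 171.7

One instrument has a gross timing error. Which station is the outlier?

Solve using three stations at a time. Using Station 1, Station 2, Station 4 (subtract circle equations pairwise → linear system) gives (x, y) ≈ (2.6, -83.3).
Distances from that point to each station vs reported:
  Station 1: calculated 258.7 vs reported 258.7 → residual 0.0 km
  Station 2: calculated 179.5 vs reported 179.5 → residual 0.0 km
  Station 3: calculated 193.9 vs reported 148.8 → residual 45.1 km
  Station 4: calculated 171.7 vs reported 171.7 → residual 0.0 km
Station 1, Station 2, Station 4 are mutually consistent (residuals ≈ 0); Station 3 is off by 45.1 km.

Station 3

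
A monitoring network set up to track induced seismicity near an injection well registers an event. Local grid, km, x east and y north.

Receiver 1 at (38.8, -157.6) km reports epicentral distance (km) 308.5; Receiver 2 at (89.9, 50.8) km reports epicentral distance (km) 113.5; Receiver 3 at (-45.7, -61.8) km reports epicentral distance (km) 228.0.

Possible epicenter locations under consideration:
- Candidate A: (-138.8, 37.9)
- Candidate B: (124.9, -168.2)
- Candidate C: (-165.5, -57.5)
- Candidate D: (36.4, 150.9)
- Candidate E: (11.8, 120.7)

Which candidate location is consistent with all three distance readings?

For each candidate, compare |candidate − station| to the reported distance:
Candidate A: residuals Receiver 1 44.4, Receiver 2 115.6, Receiver 3 91.6 → max 115.6 km
Candidate B: residuals Receiver 1 221.7, Receiver 2 108.3, Receiver 3 26.9 → max 221.7 km
Candidate C: residuals Receiver 1 81.0, Receiver 2 163.9, Receiver 3 108.1 → max 163.9 km
Candidate D: residuals Receiver 1 0.0, Receiver 2 0.0, Receiver 3 0.0 → max 0.0 km
Candidate E: residuals Receiver 1 28.9, Receiver 2 8.7, Receiver 3 36.7 → max 36.7 km
Only Candidate D has all residuals ≈ 0.

Candidate D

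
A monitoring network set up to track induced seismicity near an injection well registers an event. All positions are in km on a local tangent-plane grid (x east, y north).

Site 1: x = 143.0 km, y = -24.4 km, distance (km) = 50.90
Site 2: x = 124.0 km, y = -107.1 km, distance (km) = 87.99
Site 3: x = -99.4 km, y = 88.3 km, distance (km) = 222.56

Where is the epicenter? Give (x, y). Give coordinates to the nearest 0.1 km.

Circle about each station: (x − 143.0)² + (y + 24.4)² = 50.90²; (x − 124.0)² + (y + 107.1)² = 87.99²; (x + 99.4)² + (y − 88.3)² = 222.56².
Subtracting pairs of circle equations eliminates x²+y² and gives linear equations (the radical axes):
-38.0 x − 165.4 y = 650.62
-484.8 x + 225.4 y = -50309.25
Solving the 2×2 system: x ≈ 92.1, y ≈ -25.1 km.
Check against Site 1 (with the unrounded x, y): √((x − 143.0)²+(y + 24.4)²) = 50.90 ≈ 50.90 km. ✓

(92.1, -25.1)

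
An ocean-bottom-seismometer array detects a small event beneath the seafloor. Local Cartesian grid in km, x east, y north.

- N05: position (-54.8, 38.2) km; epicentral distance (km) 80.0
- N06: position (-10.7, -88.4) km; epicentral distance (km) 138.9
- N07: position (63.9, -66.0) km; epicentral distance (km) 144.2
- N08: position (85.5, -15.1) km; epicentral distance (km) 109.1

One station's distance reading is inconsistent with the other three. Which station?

Solve using three stations at a time. Using N05, N07, N08 (subtract circle equations pairwise → linear system) gives (x, y) ≈ (18.2, 70.8).
Distances from that point to each station vs reported:
  N05: calculated 80.0 vs reported 80.0 → residual 0.0 km
  N06: calculated 161.8 vs reported 138.9 → residual 22.9 km
  N07: calculated 144.2 vs reported 144.2 → residual 0.0 km
  N08: calculated 109.1 vs reported 109.1 → residual 0.0 km
N05, N07, N08 are mutually consistent (residuals ≈ 0); N06 is off by 22.9 km.

N06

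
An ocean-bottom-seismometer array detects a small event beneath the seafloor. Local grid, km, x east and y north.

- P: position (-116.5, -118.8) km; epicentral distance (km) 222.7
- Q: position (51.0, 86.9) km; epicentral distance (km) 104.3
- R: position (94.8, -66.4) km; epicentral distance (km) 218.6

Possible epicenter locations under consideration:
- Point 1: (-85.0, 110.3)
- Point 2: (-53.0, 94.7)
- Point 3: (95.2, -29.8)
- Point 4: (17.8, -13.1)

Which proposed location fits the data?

Point 2

For each candidate, compare |candidate − station| to the reported distance:
Point 1: residuals P 8.6, Q 33.7, R 33.5 → max 33.7 km
Point 2: residuals P 0.0, Q 0.0, R 0.0 → max 0.0 km
Point 3: residuals P 6.9, Q 20.5, R 182.0 → max 182.0 km
Point 4: residuals P 51.8, Q 1.1, R 125.0 → max 125.0 km
Only Point 2 has all residuals ≈ 0.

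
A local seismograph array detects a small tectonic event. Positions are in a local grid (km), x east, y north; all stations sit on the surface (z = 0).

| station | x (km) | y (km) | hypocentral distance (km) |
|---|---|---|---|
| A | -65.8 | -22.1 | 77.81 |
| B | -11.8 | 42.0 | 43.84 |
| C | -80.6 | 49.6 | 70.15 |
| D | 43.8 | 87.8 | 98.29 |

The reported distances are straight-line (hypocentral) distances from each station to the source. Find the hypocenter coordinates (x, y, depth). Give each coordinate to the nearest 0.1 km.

(-26.0, 31.4, 40.1)

Each station gives a sphere (x−x_i)² + (y−y_i)² + z² = d_i² (stations at z=0).
Subtracting the A sphere from B and C: z² cancels, leaving linear equations in x and y:
108.0 x + 128.2 y = 1217.64
-29.6 x + 143.4 y = 5271.84
Solving: x ≈ -25.995, y ≈ 31.397 km (keep extra digits for the depth step; rounded: -26.0, 31.4).
Then from the A sphere: z² = 77.81² − (x + 65.8)² − (y + 22.1)² with x = -25.995, y = 31.397, so z ≈ 40.100 ≈ 40.1 km.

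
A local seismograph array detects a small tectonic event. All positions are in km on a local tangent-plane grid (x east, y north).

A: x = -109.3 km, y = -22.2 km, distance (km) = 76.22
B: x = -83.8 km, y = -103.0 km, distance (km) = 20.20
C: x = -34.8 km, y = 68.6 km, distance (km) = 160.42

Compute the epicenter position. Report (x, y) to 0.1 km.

Circle about each station: (x + 109.3)² + (y + 22.2)² = 76.22²; (x + 83.8)² + (y + 103.0)² = 20.20²; (x + 34.8)² + (y − 68.6)² = 160.42².
Subtracting the A equation from the B and C equations removes the quadratic terms:
51.0 x − 161.6 y = 10593.56
149.0 x + 181.6 y = -26447.42
Solving the 2×2 system: x ≈ -70.5, y ≈ -87.8 km.

-70.5 km east, -87.8 km north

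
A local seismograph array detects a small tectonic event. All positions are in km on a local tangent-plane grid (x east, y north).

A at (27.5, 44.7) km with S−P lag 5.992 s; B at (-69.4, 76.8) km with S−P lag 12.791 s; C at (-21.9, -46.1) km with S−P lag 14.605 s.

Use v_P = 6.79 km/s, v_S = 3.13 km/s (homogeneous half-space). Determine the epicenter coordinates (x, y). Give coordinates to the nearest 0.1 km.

Distance from S−P lag: d = Δt · v_P v_S / (v_P − v_S) = Δt · (6.79·3.13)/(6.79−3.13) ≈ 5.8067·Δt.
So d_A = 34.79, d_B = 74.27, d_C = 84.81 km.
Circle about each station: (x − 27.5)² + (y − 44.7)² = 34.79²; (x + 69.4)² + (y − 76.8)² = 74.27²; (x + 21.9)² + (y + 46.1)² = 84.81².
Subtracting the A equation from the B and C equations removes the quadratic terms:
-193.8 x + 64.2 y = 3654.57
-98.8 x − 181.6 y = -6131.91
Solving the 2×2 system: x ≈ -6.5, y ≈ 37.3 km.
Check against A (with the unrounded x, y): √((x − 27.5)²+(y − 44.7)²) = 34.80 ≈ 34.79 km. ✓

(-6.5, 37.3)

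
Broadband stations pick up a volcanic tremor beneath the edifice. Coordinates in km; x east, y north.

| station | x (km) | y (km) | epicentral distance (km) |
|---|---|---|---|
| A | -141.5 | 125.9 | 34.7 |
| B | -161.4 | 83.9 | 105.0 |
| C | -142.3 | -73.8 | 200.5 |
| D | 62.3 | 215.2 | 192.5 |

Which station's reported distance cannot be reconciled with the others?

B

Solve using three stations at a time. Using A, C, D (subtract circle equations pairwise → linear system) gives (x, y) ≈ (-107.0, 123.5).
Distances from that point to each station vs reported:
  A: calculated 34.6 vs reported 34.7 → residual 0.1 km
  B: calculated 67.3 vs reported 105.0 → residual 37.7 km
  C: calculated 200.5 vs reported 200.5 → residual 0.0 km
  D: calculated 192.5 vs reported 192.5 → residual 0.0 km
A, C, D are mutually consistent (residuals ≈ 0); B is off by 37.7 km.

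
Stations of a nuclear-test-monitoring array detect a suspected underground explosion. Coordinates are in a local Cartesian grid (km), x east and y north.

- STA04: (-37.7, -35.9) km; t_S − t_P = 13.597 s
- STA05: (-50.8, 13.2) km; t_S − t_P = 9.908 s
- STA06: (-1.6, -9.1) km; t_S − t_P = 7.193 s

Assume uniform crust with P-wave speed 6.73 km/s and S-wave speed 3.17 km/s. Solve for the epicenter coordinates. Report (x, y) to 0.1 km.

(5.0, 33.5)

Distance from S−P lag: d = Δt · v_P v_S / (v_P − v_S) = Δt · (6.73·3.17)/(6.73−3.17) ≈ 5.9927·Δt.
So d_STA04 = 81.48, d_STA05 = 59.38, d_STA06 = 43.11 km.
Circle about each station: (x + 37.7)² + (y + 35.9)² = 81.48²; (x + 50.8)² + (y − 13.2)² = 59.38²; (x + 1.6)² + (y + 9.1)² = 43.11².
Subtracting pairs of circle equations eliminates x²+y² and gives linear equations (the radical axes):
-26.2 x + 98.2 y = 3157.79
72.2 x + 53.6 y = 2155.79
Solving the 2×2 system: x ≈ 5.0, y ≈ 33.5 km.
Check against STA04 (with the unrounded x, y): √((x + 37.7)²+(y + 35.9)²) = 81.47 ≈ 81.48 km. ✓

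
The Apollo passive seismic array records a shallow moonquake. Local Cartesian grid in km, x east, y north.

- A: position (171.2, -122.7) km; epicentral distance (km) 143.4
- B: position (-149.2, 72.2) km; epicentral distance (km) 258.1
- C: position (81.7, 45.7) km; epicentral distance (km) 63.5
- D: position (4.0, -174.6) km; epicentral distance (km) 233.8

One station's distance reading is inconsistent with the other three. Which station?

B

Solve using three stations at a time. Using A, C, D (subtract circle equations pairwise → linear system) gives (x, y) ≈ (138.2, 16.8).
Distances from that point to each station vs reported:
  A: calculated 143.4 vs reported 143.4 → residual 0.0 km
  B: calculated 292.7 vs reported 258.1 → residual 34.6 km
  C: calculated 63.5 vs reported 63.5 → residual 0.0 km
  D: calculated 233.8 vs reported 233.8 → residual 0.0 km
A, C, D are mutually consistent (residuals ≈ 0); B is off by 34.6 km.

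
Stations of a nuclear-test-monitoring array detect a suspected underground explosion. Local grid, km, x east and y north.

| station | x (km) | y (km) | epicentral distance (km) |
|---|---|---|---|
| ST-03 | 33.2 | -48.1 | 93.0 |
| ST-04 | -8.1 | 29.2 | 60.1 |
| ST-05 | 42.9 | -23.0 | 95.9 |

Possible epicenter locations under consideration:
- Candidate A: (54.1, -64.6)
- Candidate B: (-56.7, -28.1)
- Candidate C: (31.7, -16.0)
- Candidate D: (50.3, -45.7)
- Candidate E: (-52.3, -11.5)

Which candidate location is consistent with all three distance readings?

Candidate E

For each candidate, compare |candidate − station| to the reported distance:
Candidate A: residuals ST-03 66.4, ST-04 52.4, ST-05 52.8 → max 66.4 km
Candidate B: residuals ST-03 0.9, ST-04 15.0, ST-05 3.8 → max 15.0 km
Candidate C: residuals ST-03 60.9, ST-04 0.1, ST-05 82.7 → max 82.7 km
Candidate D: residuals ST-03 75.7, ST-04 34.9, ST-05 72.0 → max 75.7 km
Candidate E: residuals ST-03 0.0, ST-04 0.0, ST-05 0.0 → max 0.0 km
Only Candidate E has all residuals ≈ 0.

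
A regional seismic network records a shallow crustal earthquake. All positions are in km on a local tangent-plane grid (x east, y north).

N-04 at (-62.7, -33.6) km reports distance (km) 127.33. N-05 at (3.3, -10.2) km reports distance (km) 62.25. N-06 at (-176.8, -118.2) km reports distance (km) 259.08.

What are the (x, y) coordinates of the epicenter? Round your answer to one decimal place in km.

x ≈ 64.2 km, y ≈ -23.1 km

Circle about each station: (x + 62.7)² + (y + 33.6)² = 127.33²; (x − 3.3)² + (y + 10.2)² = 62.25²; (x + 176.8)² + (y + 118.2)² = 259.08².
Subtracting pairs of circle equations eliminates x²+y² and gives linear equations (the radical axes):
132.0 x + 46.8 y = 7392.55
-228.2 x − 169.2 y = -10740.29
Solving the 2×2 system: x ≈ 64.2, y ≈ -23.1 km.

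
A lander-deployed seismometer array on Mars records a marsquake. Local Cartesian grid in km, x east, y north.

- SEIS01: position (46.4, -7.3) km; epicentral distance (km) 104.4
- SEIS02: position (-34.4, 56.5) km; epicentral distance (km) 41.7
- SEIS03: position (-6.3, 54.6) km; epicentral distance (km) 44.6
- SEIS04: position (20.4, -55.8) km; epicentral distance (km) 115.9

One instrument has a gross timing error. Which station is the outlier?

Solve using three stations at a time. Using SEIS01, SEIS03, SEIS04 (subtract circle equations pairwise → linear system) gives (x, y) ≈ (-47.6, 38.0).
Distances from that point to each station vs reported:
  SEIS01: calculated 104.4 vs reported 104.4 → residual 0.0 km
  SEIS02: calculated 22.7 vs reported 41.7 → residual 19.0 km
  SEIS03: calculated 44.5 vs reported 44.6 → residual 0.1 km
  SEIS04: calculated 115.9 vs reported 115.9 → residual 0.0 km
SEIS01, SEIS03, SEIS04 are mutually consistent (residuals ≈ 0); SEIS02 is off by 19.0 km.

SEIS02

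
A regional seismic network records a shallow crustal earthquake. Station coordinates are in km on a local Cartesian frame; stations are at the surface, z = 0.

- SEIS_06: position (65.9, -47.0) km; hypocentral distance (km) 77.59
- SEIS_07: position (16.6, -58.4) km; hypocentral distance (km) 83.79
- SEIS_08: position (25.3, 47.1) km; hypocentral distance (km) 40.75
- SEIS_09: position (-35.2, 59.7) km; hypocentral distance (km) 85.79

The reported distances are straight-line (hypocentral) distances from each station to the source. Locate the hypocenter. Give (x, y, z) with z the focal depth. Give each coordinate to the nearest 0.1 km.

x ≈ 34.9 km, y ≈ 18.6 km, depth ≈ 27.5 km

Each station gives a sphere (x−x_i)² + (y−y_i)² + z² = d_i² (stations at z=0).
Subtracting the SEIS_06 sphere from SEIS_07 and SEIS_08: z² cancels, leaving linear equations in x and y:
-98.6 x − 22.8 y = -3866.25
-81.2 x + 188.2 y = 666.34
Solving: x ≈ 34.910, y ≈ 18.603 km (keep extra digits for the depth step; rounded: 34.9, 18.6).
Then from the SEIS_06 sphere: z² = 77.59² − (x − 65.9)² − (y + 47.0)² with x = 34.910, y = 18.603, so z ≈ 27.497 ≈ 27.5 km.
Check against SEIS_09 (with the unrounded solution): distance 85.79 ≈ 85.79 km. ✓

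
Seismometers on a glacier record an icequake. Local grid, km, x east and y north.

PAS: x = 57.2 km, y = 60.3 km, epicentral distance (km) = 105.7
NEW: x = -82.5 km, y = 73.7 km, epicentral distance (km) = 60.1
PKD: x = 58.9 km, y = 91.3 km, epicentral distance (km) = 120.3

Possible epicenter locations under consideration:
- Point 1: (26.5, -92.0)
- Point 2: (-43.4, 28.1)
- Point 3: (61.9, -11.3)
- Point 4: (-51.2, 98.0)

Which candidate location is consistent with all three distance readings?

For each candidate, compare |candidate − station| to the reported distance:
Point 1: residuals PAS 49.7, NEW 138.2, PKD 65.8 → max 138.2 km
Point 2: residuals PAS 0.1, NEW 0.0, PKD 0.1 → max 0.1 km
Point 3: residuals PAS 33.9, NEW 107.5, PKD 17.7 → max 107.5 km
Point 4: residuals PAS 9.1, NEW 20.5, PKD 10.0 → max 20.5 km
Only Point 2 has all residuals ≈ 0.

Point 2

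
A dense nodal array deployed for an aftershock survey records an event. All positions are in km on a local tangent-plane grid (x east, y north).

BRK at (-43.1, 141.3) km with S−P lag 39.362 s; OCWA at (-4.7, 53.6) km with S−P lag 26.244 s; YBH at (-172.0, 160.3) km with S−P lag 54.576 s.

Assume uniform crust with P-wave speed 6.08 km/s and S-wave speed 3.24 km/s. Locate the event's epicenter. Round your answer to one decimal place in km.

Distance from S−P lag: d = Δt · v_P v_S / (v_P − v_S) = Δt · (6.08·3.24)/(6.08−3.24) ≈ 6.9363·Δt.
So d_BRK = 273.03, d_OCWA = 182.04, d_YBH = 378.56 km.
Circle about each station: (x + 43.1)² + (y − 141.3)² = 273.03²; (x + 4.7)² + (y − 53.6)² = 182.04²; (x + 172.0)² + (y − 160.3)² = 378.56².
Subtracting the BRK equation from the OCWA and YBH equations removes the quadratic terms:
76.8 x − 175.4 y = 22478.57
-257.8 x + 38.0 y = -35305.50
Solving the 2×2 system: x ≈ 126.2, y ≈ -72.9 km.

(126.2, -72.9)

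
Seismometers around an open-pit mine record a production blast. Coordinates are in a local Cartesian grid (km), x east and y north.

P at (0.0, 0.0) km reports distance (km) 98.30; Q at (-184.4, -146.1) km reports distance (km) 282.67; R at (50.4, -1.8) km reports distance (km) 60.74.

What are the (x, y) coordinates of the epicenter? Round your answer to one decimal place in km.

(82.6, -53.3)

Circle about each station: x² + y² = 98.30²; (x + 184.4)² + (y + 146.1)² = 282.67²; (x − 50.4)² + (y + 1.8)² = 60.74².
Subtracting the P equation from the Q and R equations removes the quadratic terms:
-368.8 x − 292.2 y = -14890.87
100.8 x − 3.6 y = 8516.94
Solving the 2×2 system: x ≈ 82.6, y ≈ -53.3 km.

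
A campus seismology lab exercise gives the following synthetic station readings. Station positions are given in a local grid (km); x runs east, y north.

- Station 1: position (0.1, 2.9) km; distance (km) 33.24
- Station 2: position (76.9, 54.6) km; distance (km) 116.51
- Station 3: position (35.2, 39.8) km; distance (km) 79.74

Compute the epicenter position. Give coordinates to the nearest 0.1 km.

Circle about each station: (x − 0.1)² + (y − 2.9)² = 33.24²; (x − 76.9)² + (y − 54.6)² = 116.51²; (x − 35.2)² + (y − 39.8)² = 79.74².
Subtracting the Station 1 equation from the Station 2 and Station 3 equations removes the quadratic terms:
153.6 x + 103.4 y = -3583.33
70.2 x + 73.8 y = -2438.91
Solving the 2×2 system: x ≈ -3.0, y ≈ -30.2 km.

(-3.0, -30.2)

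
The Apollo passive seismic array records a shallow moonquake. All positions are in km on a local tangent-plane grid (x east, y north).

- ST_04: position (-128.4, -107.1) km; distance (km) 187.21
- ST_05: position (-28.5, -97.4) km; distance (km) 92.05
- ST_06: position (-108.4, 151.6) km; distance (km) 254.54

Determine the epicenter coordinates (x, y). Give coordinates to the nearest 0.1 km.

x ≈ 49.3 km, y ≈ -48.2 km

Circle about each station: (x + 128.4)² + (y + 107.1)² = 187.21²; (x + 28.5)² + (y + 97.4)² = 92.05²; (x + 108.4)² + (y − 151.6)² = 254.54².
Subtracting the ST_04 equation from the ST_05 and ST_06 equations removes the quadratic terms:
199.8 x + 19.4 y = 8916.42
40.0 x + 517.4 y = -22966.88
Solving the 2×2 system: x ≈ 49.3, y ≈ -48.2 km.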